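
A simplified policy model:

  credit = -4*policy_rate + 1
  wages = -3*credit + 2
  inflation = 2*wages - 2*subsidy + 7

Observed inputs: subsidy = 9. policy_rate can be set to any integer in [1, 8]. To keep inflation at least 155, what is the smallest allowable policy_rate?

policy_rate = 7

Substituting into the wages equation gives wages = 12*policy_rate - 1.
This gives inflation = 24*policy_rate - 13.
Require 24*policy_rate - 13 ≥ 155, so policy_rate ≥ 7.
The smallest integer in [1, 8] satisfying this is 7.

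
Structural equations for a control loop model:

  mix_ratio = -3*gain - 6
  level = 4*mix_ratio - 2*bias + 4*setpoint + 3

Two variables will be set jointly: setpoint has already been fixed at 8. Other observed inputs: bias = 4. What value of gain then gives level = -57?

gain = 5

With setpoint held at 8:
Substituting into the level equation gives level = -12*gain + 3.
Solve -12*gain + 3 = -57: gain = (-57 - 3) / -12 = 5.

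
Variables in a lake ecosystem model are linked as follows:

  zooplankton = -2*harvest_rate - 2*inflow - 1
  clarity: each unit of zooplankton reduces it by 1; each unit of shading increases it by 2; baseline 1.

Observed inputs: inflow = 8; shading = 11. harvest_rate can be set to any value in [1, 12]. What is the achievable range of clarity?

Substituting into the zooplankton equation gives zooplankton = -2*harvest_rate - 17.
This gives clarity = 2*harvest_rate + 40.
Linear in harvest_rate, so extremes are at the endpoints: harvest_rate = 1 gives clarity = 42; harvest_rate = 12 gives clarity = 64.

42 to 64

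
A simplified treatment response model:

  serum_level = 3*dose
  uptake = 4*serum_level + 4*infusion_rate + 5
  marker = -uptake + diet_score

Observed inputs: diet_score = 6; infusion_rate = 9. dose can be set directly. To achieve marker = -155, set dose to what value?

Substituting into the uptake equation gives uptake = 12*dose + 41.
marker becomes -12*dose - 35.
Solve -12*dose - 35 = -155: dose = (-155 + 35) / -12 = 10.

dose = 10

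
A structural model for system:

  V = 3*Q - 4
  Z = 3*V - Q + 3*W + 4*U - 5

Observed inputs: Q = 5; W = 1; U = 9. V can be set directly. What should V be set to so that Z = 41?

V = 4

Intervening on V fixes its value directly, overriding its dependence on Q.
Substituting into the Z equation gives Z = 3*V + 29.
Solve 3*V + 29 = 41: V = (41 - 29) / 3 = 4.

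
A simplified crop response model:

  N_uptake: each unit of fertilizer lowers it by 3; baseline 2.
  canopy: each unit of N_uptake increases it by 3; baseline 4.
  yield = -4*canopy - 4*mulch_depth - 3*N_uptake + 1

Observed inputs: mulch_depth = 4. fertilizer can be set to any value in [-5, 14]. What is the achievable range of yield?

-286 to 569

Substituting into the canopy equation gives canopy = -9*fertilizer + 10.
Substituting into the yield equation gives yield = 45*fertilizer - 61.
Linear in fertilizer, so extremes are at the endpoints: fertilizer = -5 gives yield = -286; fertilizer = 14 gives yield = 569.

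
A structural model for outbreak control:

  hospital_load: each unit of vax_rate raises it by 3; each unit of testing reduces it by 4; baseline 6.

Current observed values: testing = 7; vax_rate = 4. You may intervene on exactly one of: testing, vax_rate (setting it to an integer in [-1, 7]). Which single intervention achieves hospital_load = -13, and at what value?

set vax_rate = 3

Intervening on testing: hospital_load = -4*testing + 18. Reaching -13 requires testing = 31/4, not an integer.
Intervening on vax_rate: with other inputs at their observed values, hospital_load = 3*vax_rate - 22. Solving for -13 gives vax_rate = 3, within [-1, 7].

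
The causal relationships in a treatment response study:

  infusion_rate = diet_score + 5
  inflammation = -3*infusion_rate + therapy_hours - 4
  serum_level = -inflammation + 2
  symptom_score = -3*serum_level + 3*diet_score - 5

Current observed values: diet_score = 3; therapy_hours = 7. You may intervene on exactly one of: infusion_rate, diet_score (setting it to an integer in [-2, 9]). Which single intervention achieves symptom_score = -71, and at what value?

set diet_score = 4

Intervening on infusion_rate: symptom_score = -9*infusion_rate + 7. Reaching -71 requires infusion_rate = 26/3, not an integer.
Intervening on diet_score: with other inputs at their observed values, symptom_score = -6*diet_score - 47. Solving for -71 gives diet_score = 4, within [-2, 9].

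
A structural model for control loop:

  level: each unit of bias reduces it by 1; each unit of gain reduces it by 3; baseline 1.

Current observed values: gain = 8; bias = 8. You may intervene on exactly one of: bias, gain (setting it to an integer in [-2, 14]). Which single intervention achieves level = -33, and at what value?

set bias = 10

Intervening on bias: with other inputs at their observed values, level = -bias - 23. Solving for -33 gives bias = 10, within [-2, 14].
Intervening on gain: level = -3*gain - 7. Reaching -33 requires gain = 26/3, not an integer.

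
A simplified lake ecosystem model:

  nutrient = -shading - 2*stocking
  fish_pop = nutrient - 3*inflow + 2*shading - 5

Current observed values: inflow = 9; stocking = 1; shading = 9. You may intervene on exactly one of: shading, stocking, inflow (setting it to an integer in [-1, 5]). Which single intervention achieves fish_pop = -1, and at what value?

Intervening on shading: fish_pop = shading - 34. Reaching -1 requires shading = 33, outside [-1, 5].
Intervening on stocking: fish_pop = -2*stocking - 23. Reaching -1 requires stocking = -11, outside [-1, 5].
Intervening on inflow: with other inputs at their observed values, fish_pop = -3*inflow + 2. Solving for -1 gives inflow = 1, within [-1, 5].

set inflow = 1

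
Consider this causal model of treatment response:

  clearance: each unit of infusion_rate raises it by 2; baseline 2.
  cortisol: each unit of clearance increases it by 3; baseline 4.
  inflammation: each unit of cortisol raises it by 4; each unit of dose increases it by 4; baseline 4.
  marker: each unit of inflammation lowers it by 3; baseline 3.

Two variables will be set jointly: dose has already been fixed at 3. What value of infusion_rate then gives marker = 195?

With dose held at 3:
Substituting into the cortisol equation gives cortisol = 6*infusion_rate + 10.
Substituting into the inflammation equation gives inflammation = 24*infusion_rate + 56.
marker becomes -72*infusion_rate - 165.
Solve -72*infusion_rate - 165 = 195: infusion_rate = (195 + 165) / -72 = -5.

infusion_rate = -5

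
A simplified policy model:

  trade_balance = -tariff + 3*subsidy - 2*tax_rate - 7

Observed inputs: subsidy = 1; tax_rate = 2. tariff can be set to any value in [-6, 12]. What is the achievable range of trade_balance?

Substituting into the trade_balance equation gives trade_balance = -tariff - 8.
Linear in tariff, so extremes are at the endpoints: tariff = -6 gives trade_balance = -2; tariff = 12 gives trade_balance = -20.

-20 to -2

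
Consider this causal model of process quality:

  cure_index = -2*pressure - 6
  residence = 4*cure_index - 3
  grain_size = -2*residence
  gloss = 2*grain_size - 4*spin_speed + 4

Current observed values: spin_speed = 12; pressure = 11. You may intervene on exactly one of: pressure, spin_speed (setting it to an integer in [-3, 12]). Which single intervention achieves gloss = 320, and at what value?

Intervening on pressure: with other inputs at their observed values, gloss = 32*pressure + 64. Solving for 320 gives pressure = 8, within [-3, 12].
Intervening on spin_speed: gloss = -4*spin_speed + 464. Reaching 320 requires spin_speed = 36, outside [-3, 12].

set pressure = 8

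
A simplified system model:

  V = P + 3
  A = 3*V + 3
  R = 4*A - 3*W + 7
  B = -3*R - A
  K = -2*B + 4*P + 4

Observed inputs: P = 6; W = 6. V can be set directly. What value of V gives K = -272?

Intervening on V fixes its value directly, overriding its dependence on P.
Substituting into the R equation gives R = 12*V + 1.
So B = -39*V - 6.
This gives K = 78*V + 40.
Solve 78*V + 40 = -272: V = (-272 - 40) / 78 = -4.

V = -4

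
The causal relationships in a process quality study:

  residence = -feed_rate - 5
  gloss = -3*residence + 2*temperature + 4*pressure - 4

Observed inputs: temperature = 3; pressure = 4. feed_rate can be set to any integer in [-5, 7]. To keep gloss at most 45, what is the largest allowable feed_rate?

feed_rate = 4

Substituting into the gloss equation gives gloss = 3*feed_rate + 33.
Require 3*feed_rate + 33 ≤ 45, so feed_rate ≤ 4.
The largest integer in [-5, 7] satisfying this is 4.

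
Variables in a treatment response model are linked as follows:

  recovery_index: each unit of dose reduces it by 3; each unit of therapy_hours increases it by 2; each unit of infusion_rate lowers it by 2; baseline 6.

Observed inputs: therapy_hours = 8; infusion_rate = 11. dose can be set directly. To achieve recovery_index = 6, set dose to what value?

Substituting into the recovery_index equation gives recovery_index = -3*dose.
Solve -3*dose = 6: dose = 6 / -3 = -2.

dose = -2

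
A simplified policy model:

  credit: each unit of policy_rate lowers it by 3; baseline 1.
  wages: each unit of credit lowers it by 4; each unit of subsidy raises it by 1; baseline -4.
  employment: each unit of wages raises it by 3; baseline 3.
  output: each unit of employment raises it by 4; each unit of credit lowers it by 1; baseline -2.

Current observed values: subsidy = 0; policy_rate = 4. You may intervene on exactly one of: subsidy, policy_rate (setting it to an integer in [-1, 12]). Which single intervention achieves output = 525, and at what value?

set subsidy = 2

Intervening on subsidy: with other inputs at their observed values, output = 12*subsidy + 501. Solving for 525 gives subsidy = 2, within [-1, 12].
Intervening on policy_rate: output = 147*policy_rate - 87. Reaching 525 requires policy_rate = 204/49, not an integer.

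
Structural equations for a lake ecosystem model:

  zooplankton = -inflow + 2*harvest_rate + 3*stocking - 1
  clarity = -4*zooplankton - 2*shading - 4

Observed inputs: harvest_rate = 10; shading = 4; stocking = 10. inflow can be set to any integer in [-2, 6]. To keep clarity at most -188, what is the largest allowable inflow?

inflow = 5

Substituting into the zooplankton equation gives zooplankton = -inflow + 49.
Substituting into the clarity equation gives clarity = 4*inflow - 208.
Require 4*inflow - 208 ≤ -188, so inflow ≤ 5.
The largest integer in [-2, 6] satisfying this is 5.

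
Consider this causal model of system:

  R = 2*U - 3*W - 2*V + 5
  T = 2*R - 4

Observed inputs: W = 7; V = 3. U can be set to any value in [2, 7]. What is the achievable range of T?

Substituting into the R equation gives R = 2*U - 22.
Substituting into the T equation gives T = 4*U - 48.
Linear in U, so extremes are at the endpoints: U = 2 gives T = -40; U = 7 gives T = -20.

-40 to -20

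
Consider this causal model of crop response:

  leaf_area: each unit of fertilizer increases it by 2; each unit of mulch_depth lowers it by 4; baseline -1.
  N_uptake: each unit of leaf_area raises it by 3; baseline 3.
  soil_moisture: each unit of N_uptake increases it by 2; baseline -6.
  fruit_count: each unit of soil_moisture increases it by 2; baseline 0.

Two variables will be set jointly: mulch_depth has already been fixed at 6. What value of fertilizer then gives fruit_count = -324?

With mulch_depth held at 6:
Substituting into the leaf_area equation gives leaf_area = 2*fertilizer - 25.
So N_uptake = 6*fertilizer - 72.
This gives soil_moisture = 12*fertilizer - 150.
This gives fruit_count = 24*fertilizer - 300.
Solve 24*fertilizer - 300 = -324: fertilizer = (-324 + 300) / 24 = -1.

fertilizer = -1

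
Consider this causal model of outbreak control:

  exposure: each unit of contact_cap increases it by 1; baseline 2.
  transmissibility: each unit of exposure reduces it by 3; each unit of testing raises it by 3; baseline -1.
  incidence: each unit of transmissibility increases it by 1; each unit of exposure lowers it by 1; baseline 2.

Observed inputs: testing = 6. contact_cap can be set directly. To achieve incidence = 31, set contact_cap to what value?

contact_cap = -5

Substituting into the transmissibility equation gives transmissibility = -3*contact_cap + 11.
This gives incidence = -4*contact_cap + 11.
Solve -4*contact_cap + 11 = 31: contact_cap = (31 - 11) / -4 = -5.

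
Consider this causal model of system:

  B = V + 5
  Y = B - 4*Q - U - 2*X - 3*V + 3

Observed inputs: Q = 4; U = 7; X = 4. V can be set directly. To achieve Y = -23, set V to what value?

V = 0

Substituting into the Y equation gives Y = -2*V - 23.
Solve -2*V - 23 = -23: V = (-23 + 23) / -2 = 0.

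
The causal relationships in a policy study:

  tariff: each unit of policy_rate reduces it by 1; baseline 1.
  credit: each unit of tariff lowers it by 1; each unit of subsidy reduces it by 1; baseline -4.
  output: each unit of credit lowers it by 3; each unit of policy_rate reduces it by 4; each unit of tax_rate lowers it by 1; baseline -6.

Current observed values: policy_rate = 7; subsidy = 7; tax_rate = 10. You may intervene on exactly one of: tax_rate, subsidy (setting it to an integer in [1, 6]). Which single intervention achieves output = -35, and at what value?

Intervening on tax_rate: output = -tax_rate - 19. Reaching -35 requires tax_rate = 16, outside [1, 6].
Intervening on subsidy: with other inputs at their observed values, output = 3*subsidy - 50. Solving for -35 gives subsidy = 5, within [1, 6].

set subsidy = 5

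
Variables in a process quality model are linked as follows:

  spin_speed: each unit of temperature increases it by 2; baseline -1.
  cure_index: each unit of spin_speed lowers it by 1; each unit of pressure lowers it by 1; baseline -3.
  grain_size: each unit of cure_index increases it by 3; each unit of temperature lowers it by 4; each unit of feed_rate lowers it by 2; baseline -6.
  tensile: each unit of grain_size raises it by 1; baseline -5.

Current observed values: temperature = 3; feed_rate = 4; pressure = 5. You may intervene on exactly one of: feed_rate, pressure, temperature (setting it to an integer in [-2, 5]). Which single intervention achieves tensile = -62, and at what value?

set feed_rate = 0

Intervening on feed_rate: with other inputs at their observed values, tensile = -2*feed_rate - 62. Solving for -62 gives feed_rate = 0, within [-2, 5].
Intervening on pressure: tensile = -3*pressure - 55. Reaching -62 requires pressure = 7/3, not an integer.
Intervening on temperature: tensile = -10*temperature - 40. Reaching -62 requires temperature = 11/5, not an integer.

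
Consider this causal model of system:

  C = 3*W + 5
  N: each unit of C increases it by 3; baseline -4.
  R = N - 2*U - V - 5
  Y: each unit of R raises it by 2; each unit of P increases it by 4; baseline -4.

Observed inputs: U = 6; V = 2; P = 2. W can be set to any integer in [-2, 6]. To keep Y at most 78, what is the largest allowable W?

Substituting into the N equation gives N = 9*W + 11.
This gives R = 9*W - 8.
Substituting into the Y equation gives Y = 18*W - 12.
Require 18*W - 12 ≤ 78, so W ≤ 5.
The largest integer in [-2, 6] satisfying this is 5.

W = 5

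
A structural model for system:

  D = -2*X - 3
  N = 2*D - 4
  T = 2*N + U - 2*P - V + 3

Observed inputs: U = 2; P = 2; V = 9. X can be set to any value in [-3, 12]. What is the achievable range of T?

Substituting into the N equation gives N = -4*X - 10.
This gives T = -8*X - 28.
Linear in X, so extremes are at the endpoints: X = -3 gives T = -4; X = 12 gives T = -124.

-124 to -4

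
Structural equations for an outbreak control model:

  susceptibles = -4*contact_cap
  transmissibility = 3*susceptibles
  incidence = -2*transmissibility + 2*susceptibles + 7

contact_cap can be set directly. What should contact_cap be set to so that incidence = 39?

contact_cap = 2

Substituting into the transmissibility equation gives transmissibility = -12*contact_cap.
So incidence = 16*contact_cap + 7.
Solve 16*contact_cap + 7 = 39: contact_cap = (39 - 7) / 16 = 2.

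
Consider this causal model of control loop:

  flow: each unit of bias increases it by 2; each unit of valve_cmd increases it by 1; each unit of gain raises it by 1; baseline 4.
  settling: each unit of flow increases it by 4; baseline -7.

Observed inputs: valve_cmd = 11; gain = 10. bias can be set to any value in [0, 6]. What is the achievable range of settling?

Substituting into the flow equation gives flow = 2*bias + 25.
Substituting into the settling equation gives settling = 8*bias + 93.
Linear in bias, so extremes are at the endpoints: bias = 0 gives settling = 93; bias = 6 gives settling = 141.

93 to 141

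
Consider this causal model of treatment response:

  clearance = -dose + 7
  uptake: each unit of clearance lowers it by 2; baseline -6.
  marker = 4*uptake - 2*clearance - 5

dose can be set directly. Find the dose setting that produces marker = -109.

dose = -1

Substituting into the uptake equation gives uptake = 2*dose - 20.
So marker = 10*dose - 99.
Solve 10*dose - 99 = -109: dose = (-109 + 99) / 10 = -1.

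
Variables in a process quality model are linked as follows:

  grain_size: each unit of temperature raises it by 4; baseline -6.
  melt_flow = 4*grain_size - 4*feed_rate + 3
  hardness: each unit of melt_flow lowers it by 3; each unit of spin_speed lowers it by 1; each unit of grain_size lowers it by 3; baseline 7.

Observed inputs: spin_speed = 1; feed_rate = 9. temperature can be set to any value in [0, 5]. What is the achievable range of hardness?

-105 to 195

Substituting into the melt_flow equation gives melt_flow = 16*temperature - 57.
So hardness = -60*temperature + 195.
Linear in temperature, so extremes are at the endpoints: temperature = 0 gives hardness = 195; temperature = 5 gives hardness = -105.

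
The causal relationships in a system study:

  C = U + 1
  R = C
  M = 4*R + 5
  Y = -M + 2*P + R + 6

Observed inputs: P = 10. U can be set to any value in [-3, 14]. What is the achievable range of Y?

Substituting into the R equation gives R = U + 1.
So M = 4*U + 9.
This gives Y = -3*U + 18.
Linear in U, so extremes are at the endpoints: U = -3 gives Y = 27; U = 14 gives Y = -24.

-24 to 27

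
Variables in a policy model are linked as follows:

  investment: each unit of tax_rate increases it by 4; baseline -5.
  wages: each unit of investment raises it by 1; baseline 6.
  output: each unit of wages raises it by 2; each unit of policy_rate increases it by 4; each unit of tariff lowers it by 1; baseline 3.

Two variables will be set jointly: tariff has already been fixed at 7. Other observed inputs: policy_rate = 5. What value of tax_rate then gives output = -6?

tax_rate = -3

With tariff held at 7:
Substituting into the wages equation gives wages = 4*tax_rate + 1.
This gives output = 8*tax_rate + 18.
Solve 8*tax_rate + 18 = -6: tax_rate = (-6 - 18) / 8 = -3.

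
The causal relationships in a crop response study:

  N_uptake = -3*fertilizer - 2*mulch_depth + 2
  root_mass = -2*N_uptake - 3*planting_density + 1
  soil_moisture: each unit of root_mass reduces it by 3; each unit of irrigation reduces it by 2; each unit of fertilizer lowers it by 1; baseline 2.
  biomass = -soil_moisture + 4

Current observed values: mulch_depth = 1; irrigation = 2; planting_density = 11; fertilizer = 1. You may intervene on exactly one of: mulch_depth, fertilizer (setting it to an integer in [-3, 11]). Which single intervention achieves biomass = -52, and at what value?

set fertilizer = 2

Intervening on mulch_depth: biomass = 12*mulch_depth - 83. Reaching -52 requires mulch_depth = 31/12, not an integer.
Intervening on fertilizer: with other inputs at their observed values, biomass = 19*fertilizer - 90. Solving for -52 gives fertilizer = 2, within [-3, 11].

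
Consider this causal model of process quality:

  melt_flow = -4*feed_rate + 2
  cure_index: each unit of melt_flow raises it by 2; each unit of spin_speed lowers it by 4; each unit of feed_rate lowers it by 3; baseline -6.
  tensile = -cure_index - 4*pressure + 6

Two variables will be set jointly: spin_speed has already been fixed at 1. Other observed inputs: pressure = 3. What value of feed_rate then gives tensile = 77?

With spin_speed held at 1:
Substituting into the cure_index equation gives cure_index = -11*feed_rate - 6.
Substituting into the tensile equation gives tensile = 11*feed_rate.
Solve 11*feed_rate = 77: feed_rate = 77 / 11 = 7.

feed_rate = 7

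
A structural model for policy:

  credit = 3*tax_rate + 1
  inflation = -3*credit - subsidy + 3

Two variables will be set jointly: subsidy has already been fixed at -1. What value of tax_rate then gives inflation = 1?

tax_rate = 0

With subsidy held at -1:
Substituting into the inflation equation gives inflation = -9*tax_rate + 1.
Solve -9*tax_rate + 1 = 1: tax_rate = (1 - 1) / -9 = 0.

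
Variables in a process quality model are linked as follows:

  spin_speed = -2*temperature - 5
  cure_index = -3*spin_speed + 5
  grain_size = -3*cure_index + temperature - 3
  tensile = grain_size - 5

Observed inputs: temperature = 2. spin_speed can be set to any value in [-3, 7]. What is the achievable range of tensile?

Intervening on spin_speed fixes its value directly, overriding its dependence on temperature.
Substituting into the grain_size equation gives grain_size = 9*spin_speed - 16.
This gives tensile = 9*spin_speed - 21.
Linear in spin_speed, so extremes are at the endpoints: spin_speed = -3 gives tensile = -48; spin_speed = 7 gives tensile = 42.

-48 to 42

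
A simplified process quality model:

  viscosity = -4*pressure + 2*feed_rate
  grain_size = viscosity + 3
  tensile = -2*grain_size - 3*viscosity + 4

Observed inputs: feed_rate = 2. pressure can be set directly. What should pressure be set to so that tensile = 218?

pressure = 12

Substituting into the viscosity equation gives viscosity = -4*pressure + 4.
Substituting into the grain_size equation gives grain_size = -4*pressure + 7.
Substituting into the tensile equation gives tensile = 20*pressure - 22.
Solve 20*pressure - 22 = 218: pressure = (218 + 22) / 20 = 12.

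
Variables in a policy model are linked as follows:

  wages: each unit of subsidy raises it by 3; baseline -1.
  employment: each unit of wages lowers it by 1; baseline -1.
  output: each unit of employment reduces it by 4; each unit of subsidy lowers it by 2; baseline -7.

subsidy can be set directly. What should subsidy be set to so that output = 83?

Substituting into the employment equation gives employment = -3*subsidy.
So output = 10*subsidy - 7.
Solve 10*subsidy - 7 = 83: subsidy = (83 + 7) / 10 = 9.

subsidy = 9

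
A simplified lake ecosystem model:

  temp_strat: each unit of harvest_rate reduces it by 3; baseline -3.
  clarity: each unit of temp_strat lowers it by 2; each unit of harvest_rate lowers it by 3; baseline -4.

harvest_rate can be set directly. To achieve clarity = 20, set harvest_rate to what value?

Substituting into the clarity equation gives clarity = 3*harvest_rate + 2.
Solve 3*harvest_rate + 2 = 20: harvest_rate = (20 - 2) / 3 = 6.

harvest_rate = 6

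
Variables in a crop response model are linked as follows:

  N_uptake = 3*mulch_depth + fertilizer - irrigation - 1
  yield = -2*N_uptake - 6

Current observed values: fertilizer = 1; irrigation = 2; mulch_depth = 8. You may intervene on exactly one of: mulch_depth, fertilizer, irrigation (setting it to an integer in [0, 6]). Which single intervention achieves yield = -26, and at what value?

Intervening on mulch_depth: with other inputs at their observed values, yield = -6*mulch_depth - 2. Solving for -26 gives mulch_depth = 4, within [0, 6].
Intervening on fertilizer: yield = -2*fertilizer - 48. Reaching -26 requires fertilizer = -11, outside [0, 6].
Intervening on irrigation: yield = 2*irrigation - 54. Reaching -26 requires irrigation = 14, outside [0, 6].

set mulch_depth = 4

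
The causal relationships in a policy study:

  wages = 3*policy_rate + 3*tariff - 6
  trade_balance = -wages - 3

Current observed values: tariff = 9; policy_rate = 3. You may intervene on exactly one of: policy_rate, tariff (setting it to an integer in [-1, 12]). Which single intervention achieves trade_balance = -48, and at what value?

set policy_rate = 8

Intervening on policy_rate: with other inputs at their observed values, trade_balance = -3*policy_rate - 24. Solving for -48 gives policy_rate = 8, within [-1, 12].
Intervening on tariff: trade_balance = -3*tariff - 6. Reaching -48 requires tariff = 14, outside [-1, 12].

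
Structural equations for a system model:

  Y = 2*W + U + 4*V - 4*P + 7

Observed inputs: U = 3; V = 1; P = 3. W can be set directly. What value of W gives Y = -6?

Substituting into the Y equation gives Y = 2*W + 2.
Solve 2*W + 2 = -6: W = (-6 - 2) / 2 = -4.

W = -4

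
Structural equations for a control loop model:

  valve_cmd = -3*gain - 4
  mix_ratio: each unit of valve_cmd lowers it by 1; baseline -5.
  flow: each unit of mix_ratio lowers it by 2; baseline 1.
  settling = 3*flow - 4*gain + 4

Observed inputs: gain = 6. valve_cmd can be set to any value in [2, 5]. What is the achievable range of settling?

Intervening on valve_cmd fixes its value directly, overriding its dependence on gain.
Substituting into the flow equation gives flow = 2*valve_cmd + 11.
This gives settling = 6*valve_cmd + 13.
Linear in valve_cmd, so extremes are at the endpoints: valve_cmd = 2 gives settling = 25; valve_cmd = 5 gives settling = 43.

25 to 43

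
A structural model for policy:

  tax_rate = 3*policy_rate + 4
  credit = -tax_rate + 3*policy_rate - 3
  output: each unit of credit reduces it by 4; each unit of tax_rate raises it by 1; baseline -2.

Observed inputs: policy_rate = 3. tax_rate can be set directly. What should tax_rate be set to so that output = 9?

Intervening on tax_rate fixes its value directly, overriding its dependence on policy_rate.
Substituting into the credit equation gives credit = -tax_rate + 6.
output becomes 5*tax_rate - 26.
Solve 5*tax_rate - 26 = 9: tax_rate = (9 + 26) / 5 = 7.

tax_rate = 7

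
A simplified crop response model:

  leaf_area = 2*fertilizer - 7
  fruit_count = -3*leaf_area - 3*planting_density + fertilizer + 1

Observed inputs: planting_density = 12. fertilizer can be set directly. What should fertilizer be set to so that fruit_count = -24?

fertilizer = 2

Substituting into the fruit_count equation gives fruit_count = -5*fertilizer - 14.
Solve -5*fertilizer - 14 = -24: fertilizer = (-24 + 14) / -5 = 2.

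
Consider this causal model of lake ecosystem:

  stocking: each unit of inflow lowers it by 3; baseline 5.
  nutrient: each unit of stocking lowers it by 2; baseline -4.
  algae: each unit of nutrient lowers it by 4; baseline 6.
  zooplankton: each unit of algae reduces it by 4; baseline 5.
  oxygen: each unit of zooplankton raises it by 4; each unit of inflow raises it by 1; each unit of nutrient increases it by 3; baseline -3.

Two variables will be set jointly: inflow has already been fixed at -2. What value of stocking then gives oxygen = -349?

With inflow held at -2:
Intervening on stocking fixes its value directly, overriding its dependence on inflow.
Substituting into the algae equation gives algae = 8*stocking + 22.
This gives zooplankton = -32*stocking - 83.
Substituting into the oxygen equation gives oxygen = -134*stocking - 349.
Solve -134*stocking - 349 = -349: stocking = (-349 + 349) / -134 = 0.

stocking = 0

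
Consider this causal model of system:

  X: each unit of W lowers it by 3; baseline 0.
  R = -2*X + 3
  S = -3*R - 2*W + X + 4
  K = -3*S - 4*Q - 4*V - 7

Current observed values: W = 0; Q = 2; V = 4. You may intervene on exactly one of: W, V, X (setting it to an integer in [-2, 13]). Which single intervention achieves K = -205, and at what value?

Intervening on W: K = 69*W - 16. Reaching -205 requires W = -63/23, not an integer.
Intervening on V: K = -4*V. Reaching -205 requires V = 205/4, not an integer.
Intervening on X: with other inputs at their observed values, K = -21*X - 16. Solving for -205 gives X = 9, within [-2, 13].

set X = 9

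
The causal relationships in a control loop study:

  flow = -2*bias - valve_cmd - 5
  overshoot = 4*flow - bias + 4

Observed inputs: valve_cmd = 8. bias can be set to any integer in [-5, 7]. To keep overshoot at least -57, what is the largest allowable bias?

bias = 1

Substituting into the flow equation gives flow = -2*bias - 13.
This gives overshoot = -9*bias - 48.
Require -9*bias - 48 ≥ -57, so bias ≤ 1.
The largest integer in [-5, 7] satisfying this is 1.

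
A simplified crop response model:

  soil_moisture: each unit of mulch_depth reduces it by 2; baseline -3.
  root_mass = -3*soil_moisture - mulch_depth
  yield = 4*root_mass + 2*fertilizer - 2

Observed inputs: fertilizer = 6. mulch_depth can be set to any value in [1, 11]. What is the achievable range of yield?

66 to 266

Substituting into the root_mass equation gives root_mass = 5*mulch_depth + 9.
Substituting into the yield equation gives yield = 20*mulch_depth + 46.
Linear in mulch_depth, so extremes are at the endpoints: mulch_depth = 1 gives yield = 66; mulch_depth = 11 gives yield = 266.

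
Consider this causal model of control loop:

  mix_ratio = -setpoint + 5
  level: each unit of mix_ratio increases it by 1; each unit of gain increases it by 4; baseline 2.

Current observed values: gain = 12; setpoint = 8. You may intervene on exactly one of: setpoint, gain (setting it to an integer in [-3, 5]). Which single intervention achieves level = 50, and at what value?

Intervening on setpoint: with other inputs at their observed values, level = -setpoint + 55. Solving for 50 gives setpoint = 5, within [-3, 5].
Intervening on gain: level = 4*gain - 1. Reaching 50 requires gain = 51/4, not an integer.

set setpoint = 5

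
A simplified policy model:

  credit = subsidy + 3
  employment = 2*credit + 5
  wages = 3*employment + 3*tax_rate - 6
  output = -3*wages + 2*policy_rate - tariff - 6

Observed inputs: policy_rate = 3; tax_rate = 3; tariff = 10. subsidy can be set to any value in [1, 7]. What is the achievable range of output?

Substituting into the employment equation gives employment = 2*subsidy + 11.
This gives wages = 6*subsidy + 36.
This gives output = -18*subsidy - 118.
Linear in subsidy, so extremes are at the endpoints: subsidy = 1 gives output = -136; subsidy = 7 gives output = -244.

-244 to -136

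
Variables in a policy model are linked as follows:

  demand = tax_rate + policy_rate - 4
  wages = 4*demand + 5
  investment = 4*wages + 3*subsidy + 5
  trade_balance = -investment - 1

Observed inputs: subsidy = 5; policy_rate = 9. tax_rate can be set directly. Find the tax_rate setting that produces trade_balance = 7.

Substituting into the demand equation gives demand = tax_rate + 5.
Substituting into the wages equation gives wages = 4*tax_rate + 25.
Substituting into the investment equation gives investment = 16*tax_rate + 120.
Substituting into the trade_balance equation gives trade_balance = -16*tax_rate - 121.
Solve -16*tax_rate - 121 = 7: tax_rate = (7 + 121) / -16 = -8.

tax_rate = -8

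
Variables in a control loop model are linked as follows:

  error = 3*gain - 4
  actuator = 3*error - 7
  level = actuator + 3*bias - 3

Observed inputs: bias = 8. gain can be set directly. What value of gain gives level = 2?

Substituting into the actuator equation gives actuator = 9*gain - 19.
This gives level = 9*gain + 2.
Solve 9*gain + 2 = 2: gain = (2 - 2) / 9 = 0.

gain = 0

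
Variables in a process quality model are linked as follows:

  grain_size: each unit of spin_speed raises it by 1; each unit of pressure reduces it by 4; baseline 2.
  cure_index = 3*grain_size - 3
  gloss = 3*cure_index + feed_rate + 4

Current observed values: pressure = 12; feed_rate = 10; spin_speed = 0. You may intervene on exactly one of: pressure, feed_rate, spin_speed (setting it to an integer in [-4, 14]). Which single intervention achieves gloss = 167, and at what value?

Intervening on pressure: with other inputs at their observed values, gloss = -36*pressure + 23. Solving for 167 gives pressure = -4, within [-4, 14].
Intervening on feed_rate: gloss = feed_rate - 419. Reaching 167 requires feed_rate = 586, outside [-4, 14].
Intervening on spin_speed: gloss = 9*spin_speed - 409. Reaching 167 requires spin_speed = 64, outside [-4, 14].

set pressure = -4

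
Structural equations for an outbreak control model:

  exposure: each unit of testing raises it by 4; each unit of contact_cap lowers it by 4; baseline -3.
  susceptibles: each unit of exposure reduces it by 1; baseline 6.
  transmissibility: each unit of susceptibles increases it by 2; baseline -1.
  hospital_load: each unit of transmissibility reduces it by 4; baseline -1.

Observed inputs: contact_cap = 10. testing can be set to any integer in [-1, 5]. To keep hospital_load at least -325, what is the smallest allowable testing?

testing = 2

Substituting into the exposure equation gives exposure = 4*testing - 43.
So susceptibles = -4*testing + 49.
Substituting into the transmissibility equation gives transmissibility = -8*testing + 97.
Substituting into the hospital_load equation gives hospital_load = 32*testing - 389.
Require 32*testing - 389 ≥ -325, so testing ≥ 2.
The smallest integer in [-1, 5] satisfying this is 2.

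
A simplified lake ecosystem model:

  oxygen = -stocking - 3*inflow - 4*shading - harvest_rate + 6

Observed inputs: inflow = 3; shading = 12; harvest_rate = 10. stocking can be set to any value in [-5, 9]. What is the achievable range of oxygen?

Substituting into the oxygen equation gives oxygen = -stocking - 61.
Linear in stocking, so extremes are at the endpoints: stocking = -5 gives oxygen = -56; stocking = 9 gives oxygen = -70.

-70 to -56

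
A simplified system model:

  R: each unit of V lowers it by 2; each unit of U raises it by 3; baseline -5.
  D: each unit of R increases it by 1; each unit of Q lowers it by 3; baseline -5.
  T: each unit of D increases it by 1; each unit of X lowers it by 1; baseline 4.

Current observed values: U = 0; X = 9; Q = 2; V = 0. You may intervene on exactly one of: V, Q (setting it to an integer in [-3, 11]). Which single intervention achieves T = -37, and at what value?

Intervening on V: with other inputs at their observed values, T = -2*V - 21. Solving for -37 gives V = 8, within [-3, 11].
Intervening on Q: T = -3*Q - 15. Reaching -37 requires Q = 22/3, not an integer.

set V = 8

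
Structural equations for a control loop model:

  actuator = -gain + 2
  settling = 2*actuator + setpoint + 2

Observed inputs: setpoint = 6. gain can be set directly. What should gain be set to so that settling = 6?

gain = 3

Substituting into the settling equation gives settling = -2*gain + 12.
Solve -2*gain + 12 = 6: gain = (6 - 12) / -2 = 3.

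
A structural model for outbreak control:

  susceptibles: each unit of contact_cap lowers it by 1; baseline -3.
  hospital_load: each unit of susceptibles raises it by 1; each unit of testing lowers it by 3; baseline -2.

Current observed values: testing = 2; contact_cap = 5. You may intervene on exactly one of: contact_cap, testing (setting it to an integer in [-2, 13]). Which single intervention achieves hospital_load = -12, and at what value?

Intervening on contact_cap: with other inputs at their observed values, hospital_load = -contact_cap - 11. Solving for -12 gives contact_cap = 1, within [-2, 13].
Intervening on testing: hospital_load = -3*testing - 10. Reaching -12 requires testing = 2/3, not an integer.

set contact_cap = 1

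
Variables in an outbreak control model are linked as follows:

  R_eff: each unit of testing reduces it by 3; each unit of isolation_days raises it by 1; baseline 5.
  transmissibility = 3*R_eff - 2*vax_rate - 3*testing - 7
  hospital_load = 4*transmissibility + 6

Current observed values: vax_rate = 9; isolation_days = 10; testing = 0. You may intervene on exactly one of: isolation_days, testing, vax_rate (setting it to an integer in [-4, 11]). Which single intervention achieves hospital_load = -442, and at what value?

set testing = 11

Intervening on isolation_days: hospital_load = 12*isolation_days - 34. Reaching -442 requires isolation_days = -34, outside [-4, 11].
Intervening on testing: with other inputs at their observed values, hospital_load = -48*testing + 86. Solving for -442 gives testing = 11, within [-4, 11].
Intervening on vax_rate: hospital_load = -8*vax_rate + 158. Reaching -442 requires vax_rate = 75, outside [-4, 11].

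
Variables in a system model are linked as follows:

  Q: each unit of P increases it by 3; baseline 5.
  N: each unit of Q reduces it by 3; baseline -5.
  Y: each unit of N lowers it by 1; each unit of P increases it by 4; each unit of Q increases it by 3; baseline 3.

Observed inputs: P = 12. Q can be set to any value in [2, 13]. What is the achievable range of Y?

Intervening on Q fixes its value directly, overriding its dependence on P.
Substituting into the Y equation gives Y = 6*Q + 56.
Linear in Q, so extremes are at the endpoints: Q = 2 gives Y = 68; Q = 13 gives Y = 134.

68 to 134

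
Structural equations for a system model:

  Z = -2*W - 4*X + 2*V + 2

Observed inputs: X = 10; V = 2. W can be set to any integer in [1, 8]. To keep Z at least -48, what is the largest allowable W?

Substituting into the Z equation gives Z = -2*W - 34.
Require -2*W - 34 ≥ -48, so W ≤ 7.
The largest integer in [1, 8] satisfying this is 7.

W = 7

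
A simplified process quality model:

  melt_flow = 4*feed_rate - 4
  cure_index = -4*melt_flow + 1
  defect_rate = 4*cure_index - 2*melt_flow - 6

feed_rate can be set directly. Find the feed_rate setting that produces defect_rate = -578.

feed_rate = 9

Substituting into the cure_index equation gives cure_index = -16*feed_rate + 17.
Substituting into the defect_rate equation gives defect_rate = -72*feed_rate + 70.
Solve -72*feed_rate + 70 = -578: feed_rate = (-578 - 70) / -72 = 9.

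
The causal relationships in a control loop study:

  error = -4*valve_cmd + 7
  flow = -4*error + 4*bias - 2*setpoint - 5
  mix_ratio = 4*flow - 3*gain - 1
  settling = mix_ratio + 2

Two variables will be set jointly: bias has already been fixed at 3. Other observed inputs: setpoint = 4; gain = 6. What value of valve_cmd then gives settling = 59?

valve_cmd = 3

With bias held at 3:
Substituting into the flow equation gives flow = 16*valve_cmd - 29.
This gives mix_ratio = 64*valve_cmd - 135.
Substituting into the settling equation gives settling = 64*valve_cmd - 133.
Solve 64*valve_cmd - 133 = 59: valve_cmd = (59 + 133) / 64 = 3.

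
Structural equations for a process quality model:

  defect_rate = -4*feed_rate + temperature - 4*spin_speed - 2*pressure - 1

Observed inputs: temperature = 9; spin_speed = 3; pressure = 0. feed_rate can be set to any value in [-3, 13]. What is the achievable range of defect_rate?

Substituting into the defect_rate equation gives defect_rate = -4*feed_rate - 4.
Linear in feed_rate, so extremes are at the endpoints: feed_rate = -3 gives defect_rate = 8; feed_rate = 13 gives defect_rate = -56.

-56 to 8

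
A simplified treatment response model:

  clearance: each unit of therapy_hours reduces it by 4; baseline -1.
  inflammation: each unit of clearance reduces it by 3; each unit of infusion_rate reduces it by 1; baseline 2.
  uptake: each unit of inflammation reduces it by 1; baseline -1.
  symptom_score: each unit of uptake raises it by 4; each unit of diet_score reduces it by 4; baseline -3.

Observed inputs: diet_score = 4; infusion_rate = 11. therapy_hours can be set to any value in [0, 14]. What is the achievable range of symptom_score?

-671 to 1

Substituting into the inflammation equation gives inflammation = 12*therapy_hours - 6.
This gives uptake = -12*therapy_hours + 5.
Substituting into the symptom_score equation gives symptom_score = -48*therapy_hours + 1.
Linear in therapy_hours, so extremes are at the endpoints: therapy_hours = 0 gives symptom_score = 1; therapy_hours = 14 gives symptom_score = -671.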